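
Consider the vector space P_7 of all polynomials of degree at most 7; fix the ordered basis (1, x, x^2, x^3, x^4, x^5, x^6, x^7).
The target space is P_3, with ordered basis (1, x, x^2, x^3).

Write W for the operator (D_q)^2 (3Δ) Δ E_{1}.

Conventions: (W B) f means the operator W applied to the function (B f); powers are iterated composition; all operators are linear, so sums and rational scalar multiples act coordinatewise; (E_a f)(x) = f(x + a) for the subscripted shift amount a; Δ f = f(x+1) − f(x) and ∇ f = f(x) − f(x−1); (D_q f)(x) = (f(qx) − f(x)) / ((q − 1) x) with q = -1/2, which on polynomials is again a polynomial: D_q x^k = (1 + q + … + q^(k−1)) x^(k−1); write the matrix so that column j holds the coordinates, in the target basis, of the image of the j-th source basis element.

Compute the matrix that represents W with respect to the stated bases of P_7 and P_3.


image of 1: 0
image of x: 0
image of x^2: 0
image of x^3: 0
image of x^4: 18
image of x^5: (45/2)x + 180
image of x^6: (675/16)x^2 + 270x + 1125
image of x^7: (3465/64)x^3 + (4725/8)x^2 + (7875/4)x + 5670
each image's coordinates form column j of the matrix

the matrix is [[0, 0, 0, 0, 18, 180, 1125, 5670]; [0, 0, 0, 0, 0, 45/2, 270, 7875/4]; [0, 0, 0, 0, 0, 0, 675/16, 4725/8]; [0, 0, 0, 0, 0, 0, 0, 3465/64]] (rows listed top to bottom)


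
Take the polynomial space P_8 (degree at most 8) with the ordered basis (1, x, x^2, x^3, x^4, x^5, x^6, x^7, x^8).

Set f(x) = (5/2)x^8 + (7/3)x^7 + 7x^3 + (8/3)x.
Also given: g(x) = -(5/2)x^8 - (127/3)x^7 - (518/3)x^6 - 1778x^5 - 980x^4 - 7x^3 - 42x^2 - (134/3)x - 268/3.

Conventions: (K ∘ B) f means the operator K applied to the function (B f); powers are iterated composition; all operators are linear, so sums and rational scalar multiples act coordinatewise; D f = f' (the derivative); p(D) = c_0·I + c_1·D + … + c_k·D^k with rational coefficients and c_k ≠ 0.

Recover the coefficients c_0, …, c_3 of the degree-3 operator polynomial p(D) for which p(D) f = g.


c_0 = -1, c_1 = -2, c_2 = -1, c_3 = -2

D^0 f = (5/2)x^8 + (7/3)x^7 + 7x^3 + (8/3)x
D^1 f = 20x^7 + (49/3)x^6 + 21x^2 + 8/3
D^2 f = 140x^6 + 98x^5 + 42x
D^3 f = 840x^5 + 490x^4 + 42
matching coefficients of g against c_0 f + c_1 Df + … from the top degree down determines the c_i
solution: c_0 = -1, c_1 = -2, c_2 = -1, c_3 = -2


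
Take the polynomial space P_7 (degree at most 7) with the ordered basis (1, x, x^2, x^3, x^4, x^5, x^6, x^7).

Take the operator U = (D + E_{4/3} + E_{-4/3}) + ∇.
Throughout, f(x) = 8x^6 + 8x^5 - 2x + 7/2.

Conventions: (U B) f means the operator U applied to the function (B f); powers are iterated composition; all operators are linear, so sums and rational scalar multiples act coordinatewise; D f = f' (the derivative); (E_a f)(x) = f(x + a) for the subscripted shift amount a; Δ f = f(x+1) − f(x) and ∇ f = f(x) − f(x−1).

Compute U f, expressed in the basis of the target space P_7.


g(x) = 16x^6 + 112x^5 + (1160/3)x^4 + (3280/9)x^3 + (19400/27)x^2 + (20804/81)x + 67723/729

D f = 48x^5 + 40x^4 - 2
E_{4/3} f = 8x^6 + 72x^5 + (800/3)x^4 + (14080/27)x^3 + (5120/9)x^2 + (26462/81)x + 115903/1458
E_{-4/3} f = 8x^6 - 56x^5 + 160x^4 - (6400/27)x^3 + (5120/27)x^2 - (2102/27)x + 25375/1458
(D + E_{4/3} + E_{-4/3}) f = 16x^6 + 64x^5 + (1400/3)x^4 + (2560/9)x^3 + (20480/27)x^2 + (20156/81)x + 69181/729
∇ f = 48x^5 - 80x^4 + 80x^3 - 40x^2 + 8x - 2
((D + E_{4/3} + E_{-4/3}) + ∇) f = 16x^6 + 112x^5 + (1160/3)x^4 + (3280/9)x^3 + (19400/27)x^2 + (20804/81)x + 67723/729


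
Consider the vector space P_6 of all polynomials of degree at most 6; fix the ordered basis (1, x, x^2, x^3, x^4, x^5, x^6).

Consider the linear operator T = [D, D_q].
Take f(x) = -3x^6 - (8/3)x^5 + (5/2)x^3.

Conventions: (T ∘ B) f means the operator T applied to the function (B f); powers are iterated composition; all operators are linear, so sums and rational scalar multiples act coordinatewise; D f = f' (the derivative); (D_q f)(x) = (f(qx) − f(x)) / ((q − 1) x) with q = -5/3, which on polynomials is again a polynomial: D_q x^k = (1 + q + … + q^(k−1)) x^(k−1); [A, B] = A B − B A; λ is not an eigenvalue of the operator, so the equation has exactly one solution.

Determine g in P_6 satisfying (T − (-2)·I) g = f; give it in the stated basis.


write g with unknown coordinates in the stated basis and equate coefficients in (T − (-2)·I) g = f
solving from the highest basis element down gives g = -(3/2)x^6 - (4/3)x^5 - (4222/81)x^4 + (22847/972)x^3 - (33776/81)x^2 - (159929/2187)x - 135104/243
check: T g = (8444/81)x^4 - (10816/243)x^3 + (67552/81)x^2 + (319858/2187)x + 270208/243
so T g − (-2)·g = -3x^6 - (8/3)x^5 + (5/2)x^3 = f ✓

the image equals g(x) = -(3/2)x^6 - (4/3)x^5 - (4222/81)x^4 + (22847/972)x^3 - (33776/81)x^2 - (159929/2187)x - 135104/243


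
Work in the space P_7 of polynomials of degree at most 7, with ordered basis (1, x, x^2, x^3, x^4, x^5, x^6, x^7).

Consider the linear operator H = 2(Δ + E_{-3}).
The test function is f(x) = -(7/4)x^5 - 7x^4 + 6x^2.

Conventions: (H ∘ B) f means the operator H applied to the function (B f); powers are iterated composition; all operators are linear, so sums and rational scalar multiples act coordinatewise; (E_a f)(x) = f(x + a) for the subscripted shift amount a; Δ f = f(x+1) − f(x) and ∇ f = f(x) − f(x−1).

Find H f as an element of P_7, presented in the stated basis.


the image equals g(x) = -(7/2)x^5 + 21x^4 - 238x^3 + 82x^2 - 27x - 181

Δ f = -(35/4)x^4 - (91/2)x^3 - (119/2)x^2 - (99/4)x - 11/4
E_{-3} f = -(7/4)x^5 + (77/4)x^4 - (147/2)x^3 + (201/2)x^2 + (45/4)x - 351/4
(Δ + E_{-3}) f = -(7/4)x^5 + (21/2)x^4 - 119x^3 + 41x^2 - (27/2)x - 181/2
(2(Δ + E_{-3})) f = -(7/2)x^5 + 21x^4 - 238x^3 + 82x^2 - 27x - 181


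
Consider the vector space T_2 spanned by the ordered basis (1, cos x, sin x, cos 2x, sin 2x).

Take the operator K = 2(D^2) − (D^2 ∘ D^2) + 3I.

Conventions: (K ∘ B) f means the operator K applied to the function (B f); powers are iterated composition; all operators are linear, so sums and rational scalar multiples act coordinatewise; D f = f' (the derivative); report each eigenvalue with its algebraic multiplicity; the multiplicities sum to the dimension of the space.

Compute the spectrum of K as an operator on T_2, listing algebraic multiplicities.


λ = -21 (multiplicity 2), λ = 0 (multiplicity 2), λ = 3 (multiplicity 1)

image of 1: 3
image of cos x: 0
image of sin x: 0
image of cos 2x: -21cos 2x
image of sin 2x: -21sin 2x
the matrix is diagonal; its diagonal is (3, 0, 0, -21, -21)
for a triangular matrix the eigenvalues are the diagonal entries, with algebraic multiplicity their repetition count


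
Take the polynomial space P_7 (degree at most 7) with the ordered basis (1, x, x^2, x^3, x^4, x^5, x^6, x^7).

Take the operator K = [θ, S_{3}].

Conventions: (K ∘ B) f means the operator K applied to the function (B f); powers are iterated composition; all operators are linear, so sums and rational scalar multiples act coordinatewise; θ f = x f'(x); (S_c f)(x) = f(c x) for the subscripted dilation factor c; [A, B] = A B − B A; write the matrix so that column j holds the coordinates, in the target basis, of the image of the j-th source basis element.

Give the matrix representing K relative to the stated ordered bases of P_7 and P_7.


the matrix is [[0, 0, 0, 0, 0, 0, 0, 0]; [0, 0, 0, 0, 0, 0, 0, 0]; [0, 0, 0, 0, 0, 0, 0, 0]; [0, 0, 0, 0, 0, 0, 0, 0]; [0, 0, 0, 0, 0, 0, 0, 0]; [0, 0, 0, 0, 0, 0, 0, 0]; [0, 0, 0, 0, 0, 0, 0, 0]; [0, 0, 0, 0, 0, 0, 0, 0]] (rows listed top to bottom)

image of 1: 0
image of x: 0
image of x^2: 0
image of x^3: 0
image of x^4: 0
image of x^5: 0
image of x^6: 0
image of x^7: 0
each image's coordinates form column j of the matrix


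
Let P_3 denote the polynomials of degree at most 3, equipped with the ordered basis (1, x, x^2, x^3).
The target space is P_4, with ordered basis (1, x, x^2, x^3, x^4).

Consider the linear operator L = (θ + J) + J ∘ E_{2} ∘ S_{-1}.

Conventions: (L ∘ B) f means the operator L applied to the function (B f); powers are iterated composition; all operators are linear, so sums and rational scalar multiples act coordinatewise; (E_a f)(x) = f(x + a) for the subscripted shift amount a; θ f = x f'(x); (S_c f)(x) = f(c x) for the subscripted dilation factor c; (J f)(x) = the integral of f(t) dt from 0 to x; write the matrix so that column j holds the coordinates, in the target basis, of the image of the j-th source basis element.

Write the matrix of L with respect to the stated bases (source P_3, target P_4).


image of 1: 2x
image of x: -x
image of x^2: (2/3)x^3 + 4x^2 + 4x
image of x^3: x^3 - 6x^2 - 8x
each image's coordinates form column j of the matrix

the matrix is [[0, 0, 0, 0]; [2, -1, 4, -8]; [0, 0, 4, -6]; [0, 0, 2/3, 1]; [0, 0, 0, 0]] (rows listed top to bottom)


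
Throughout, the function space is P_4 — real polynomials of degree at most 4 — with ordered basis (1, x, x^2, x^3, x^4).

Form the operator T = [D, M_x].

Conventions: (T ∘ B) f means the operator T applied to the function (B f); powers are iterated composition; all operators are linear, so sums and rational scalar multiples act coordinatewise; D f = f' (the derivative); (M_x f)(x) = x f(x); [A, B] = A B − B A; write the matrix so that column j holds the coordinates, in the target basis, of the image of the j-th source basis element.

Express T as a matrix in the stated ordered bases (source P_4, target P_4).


image of 1: 1
image of x: x
image of x^2: x^2
image of x^3: x^3
image of x^4: x^4
each image's coordinates form column j of the matrix

the matrix is [[1, 0, 0, 0, 0]; [0, 1, 0, 0, 0]; [0, 0, 1, 0, 0]; [0, 0, 0, 1, 0]; [0, 0, 0, 0, 1]] (rows listed top to bottom)


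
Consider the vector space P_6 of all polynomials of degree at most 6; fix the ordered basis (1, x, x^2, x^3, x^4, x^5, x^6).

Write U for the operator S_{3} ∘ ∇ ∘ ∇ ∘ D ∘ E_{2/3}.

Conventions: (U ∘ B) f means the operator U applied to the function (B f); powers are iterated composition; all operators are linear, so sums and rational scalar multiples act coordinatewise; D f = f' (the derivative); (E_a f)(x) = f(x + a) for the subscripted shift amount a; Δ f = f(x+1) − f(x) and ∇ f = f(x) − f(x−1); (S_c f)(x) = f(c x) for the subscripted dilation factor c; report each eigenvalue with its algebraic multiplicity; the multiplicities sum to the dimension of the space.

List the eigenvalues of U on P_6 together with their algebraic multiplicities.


image of 1: 0
image of x: 0
image of x^2: 0
image of x^3: 6
image of x^4: 72x - 8
image of x^5: 540x^2 - 120x + 50/3
image of x^6: 3240x^3 - 1080x^2 + 300x - 220/9
the matrix is upper triangular; its diagonal is (0, 0, 0, 0, 0, 0, 0)
for a triangular matrix the eigenvalues are the diagonal entries, with algebraic multiplicity their repetition count

λ = 0 (multiplicity 7)


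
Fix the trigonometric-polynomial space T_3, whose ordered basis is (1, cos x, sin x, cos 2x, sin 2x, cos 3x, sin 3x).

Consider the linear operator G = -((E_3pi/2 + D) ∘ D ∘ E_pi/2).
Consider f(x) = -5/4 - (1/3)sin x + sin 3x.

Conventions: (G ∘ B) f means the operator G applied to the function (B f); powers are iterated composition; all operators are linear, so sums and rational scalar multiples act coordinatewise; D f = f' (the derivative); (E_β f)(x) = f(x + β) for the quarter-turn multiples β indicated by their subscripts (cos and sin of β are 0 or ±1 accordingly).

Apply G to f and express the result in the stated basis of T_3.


E_pi/2 f = -5/4 - (1/3)cos x - cos 3x
D E_pi/2 f = (1/3)sin x + 3sin 3x
E_3pi/2 (D ∘ E_pi/2) f = -(1/3)cos x + 3cos 3x
D (D ∘ E_pi/2) f = (1/3)cos x + 9cos 3x
(E_3pi/2 + D) (D ∘ E_pi/2) f = 12cos 3x
(-((E_3pi/2 + D) ∘ D ∘ E_pi/2)) f = -12cos 3x

g(x) = -12cos 3x


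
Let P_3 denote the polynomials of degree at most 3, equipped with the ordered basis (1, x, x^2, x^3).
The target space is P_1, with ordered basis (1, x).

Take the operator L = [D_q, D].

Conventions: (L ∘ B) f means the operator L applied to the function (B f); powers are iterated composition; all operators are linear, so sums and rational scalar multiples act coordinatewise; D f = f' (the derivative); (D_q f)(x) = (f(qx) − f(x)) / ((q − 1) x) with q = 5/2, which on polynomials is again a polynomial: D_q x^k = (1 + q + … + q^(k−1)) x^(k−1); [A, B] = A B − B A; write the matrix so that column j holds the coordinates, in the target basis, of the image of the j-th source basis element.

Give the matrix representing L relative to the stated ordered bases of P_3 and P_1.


the matrix is [[0, 0, -3/2, 0]; [0, 0, 0, -9]] (rows listed top to bottom)

image of 1: 0
image of x: 0
image of x^2: -3/2
image of x^3: -9x
each image's coordinates form column j of the matrix


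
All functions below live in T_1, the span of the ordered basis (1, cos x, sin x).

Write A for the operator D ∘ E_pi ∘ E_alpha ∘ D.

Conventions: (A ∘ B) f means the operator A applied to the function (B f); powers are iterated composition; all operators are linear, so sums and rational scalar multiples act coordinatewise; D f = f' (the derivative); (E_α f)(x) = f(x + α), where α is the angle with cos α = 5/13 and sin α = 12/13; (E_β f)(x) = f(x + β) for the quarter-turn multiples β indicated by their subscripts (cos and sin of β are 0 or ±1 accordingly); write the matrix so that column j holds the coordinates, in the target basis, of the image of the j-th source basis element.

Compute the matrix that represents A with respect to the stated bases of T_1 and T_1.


image of 1: 0
image of cos x: (5/13)cos x - (12/13)sin x
image of sin x: (12/13)cos x + (5/13)sin x
each image's coordinates form column j of the matrix

the matrix is [[0, 0, 0]; [0, 5/13, 12/13]; [0, -12/13, 5/13]] (rows listed top to bottom)


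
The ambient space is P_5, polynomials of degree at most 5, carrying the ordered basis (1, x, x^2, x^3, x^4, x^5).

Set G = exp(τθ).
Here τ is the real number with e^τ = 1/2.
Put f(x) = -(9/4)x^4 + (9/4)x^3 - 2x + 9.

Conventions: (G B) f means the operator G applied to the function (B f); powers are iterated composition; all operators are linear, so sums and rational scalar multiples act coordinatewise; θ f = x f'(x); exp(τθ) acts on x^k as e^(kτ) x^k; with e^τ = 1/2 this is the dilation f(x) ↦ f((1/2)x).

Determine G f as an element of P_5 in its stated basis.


the image equals g(x) = -(9/64)x^4 + (9/32)x^3 - x + 9

exp(τθ) x^k = e^(kτ) x^k; with e^τ = 1/2 this sends x^k to (1/2)^k x^k
x ↦ 1/2 x
x^3 ↦ 1/8 x^3
x^4 ↦ 1/16 x^4
applying this coordinatewise to f: exp(τθ) f = -(9/64)x^4 + (9/32)x^3 - x + 9


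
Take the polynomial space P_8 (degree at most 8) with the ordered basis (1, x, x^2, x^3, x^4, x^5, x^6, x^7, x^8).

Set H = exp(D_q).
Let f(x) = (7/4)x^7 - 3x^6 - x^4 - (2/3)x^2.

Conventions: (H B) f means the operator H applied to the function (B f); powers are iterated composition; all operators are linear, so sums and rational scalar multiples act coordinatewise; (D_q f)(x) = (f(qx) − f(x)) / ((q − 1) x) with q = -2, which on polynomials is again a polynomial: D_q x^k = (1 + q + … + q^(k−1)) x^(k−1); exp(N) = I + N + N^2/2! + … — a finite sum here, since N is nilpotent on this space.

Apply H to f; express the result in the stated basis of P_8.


order-1 term: (301/4)x^6 + 63x^5 + 5x^3 + (2/3)x
order-2 term: -(6321/8)x^5 + (693/2)x^4 + (15/2)x^2 + 1/3
order-3 term: -(23177/8)x^4 - (1155/2)x^3 - (5/2)x
order-4 term: (115885/32)x^3 - (3465/8)x^2 - 5/8
order-5 term: (69531/32)x^2 + (693/8)x
order-6 term: -(23177/64)x + 231/16
order-7 term: -3311/64
the series for exp(D_q) f terminates at order 7
exp(D_q) f = (7/4)x^7 + (289/4)x^6 - (5817/8)x^5 - (20413/8)x^4 + (97565/32)x^3 + (167669/96)x^2 - (53251/192)x - 7217/192

the result is g(x) = (7/4)x^7 + (289/4)x^6 - (5817/8)x^5 - (20413/8)x^4 + (97565/32)x^3 + (167669/96)x^2 - (53251/192)x - 7217/192


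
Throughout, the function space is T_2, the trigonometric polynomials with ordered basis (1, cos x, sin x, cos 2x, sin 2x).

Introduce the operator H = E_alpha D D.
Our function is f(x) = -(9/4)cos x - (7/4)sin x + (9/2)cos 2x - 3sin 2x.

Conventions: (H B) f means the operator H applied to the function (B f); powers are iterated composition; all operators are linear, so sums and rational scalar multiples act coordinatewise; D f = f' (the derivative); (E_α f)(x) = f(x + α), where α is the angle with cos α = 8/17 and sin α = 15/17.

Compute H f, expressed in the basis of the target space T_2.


the image equals g(x) = (177/68)cos x - (79/68)sin x + (5778/289)cos 2x + (2388/289)sin 2x

D f = -(7/4)cos x + (9/4)sin x - 6cos 2x - 9sin 2x
D D f = (9/4)cos x + (7/4)sin x - 18cos 2x + 12sin 2x
E_alpha D D f = (177/68)cos x - (79/68)sin x + (5778/289)cos 2x + (2388/289)sin 2x


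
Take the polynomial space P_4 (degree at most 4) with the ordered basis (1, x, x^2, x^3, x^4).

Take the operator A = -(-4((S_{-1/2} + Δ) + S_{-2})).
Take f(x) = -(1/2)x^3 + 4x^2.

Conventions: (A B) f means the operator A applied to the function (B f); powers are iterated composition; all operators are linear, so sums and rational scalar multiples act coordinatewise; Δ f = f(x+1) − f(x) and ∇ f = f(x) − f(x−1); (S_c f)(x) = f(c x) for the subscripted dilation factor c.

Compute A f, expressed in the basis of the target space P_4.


the result is g(x) = (65/4)x^3 + 62x^2 + 26x + 14

S_{-1/2} f = (1/16)x^3 + x^2
Δ f = -(3/2)x^2 + (13/2)x + 7/2
(S_{-1/2} + Δ) f = (1/16)x^3 - (1/2)x^2 + (13/2)x + 7/2
S_{-2} f = 4x^3 + 16x^2
((S_{-1/2} + Δ) + S_{-2}) f = (65/16)x^3 + (31/2)x^2 + (13/2)x + 7/2
(-4((S_{-1/2} + Δ) + S_{-2})) f = -(65/4)x^3 - 62x^2 - 26x - 14
(-(-4((S_{-1/2} + Δ) + S_{-2}))) f = (65/4)x^3 + 62x^2 + 26x + 14


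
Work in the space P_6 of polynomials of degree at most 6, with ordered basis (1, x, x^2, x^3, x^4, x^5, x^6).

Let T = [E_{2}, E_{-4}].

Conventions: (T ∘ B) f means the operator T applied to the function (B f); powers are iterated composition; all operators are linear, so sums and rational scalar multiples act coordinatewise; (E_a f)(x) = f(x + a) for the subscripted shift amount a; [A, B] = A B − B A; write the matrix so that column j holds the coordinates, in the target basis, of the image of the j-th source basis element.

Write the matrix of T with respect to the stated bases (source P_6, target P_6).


image of 1: 0
image of x: 0
image of x^2: 0
image of x^3: 0
image of x^4: 0
image of x^5: 0
image of x^6: 0
each image's coordinates form column j of the matrix

the matrix is [[0, 0, 0, 0, 0, 0, 0]; [0, 0, 0, 0, 0, 0, 0]; [0, 0, 0, 0, 0, 0, 0]; [0, 0, 0, 0, 0, 0, 0]; [0, 0, 0, 0, 0, 0, 0]; [0, 0, 0, 0, 0, 0, 0]; [0, 0, 0, 0, 0, 0, 0]] (rows listed top to bottom)


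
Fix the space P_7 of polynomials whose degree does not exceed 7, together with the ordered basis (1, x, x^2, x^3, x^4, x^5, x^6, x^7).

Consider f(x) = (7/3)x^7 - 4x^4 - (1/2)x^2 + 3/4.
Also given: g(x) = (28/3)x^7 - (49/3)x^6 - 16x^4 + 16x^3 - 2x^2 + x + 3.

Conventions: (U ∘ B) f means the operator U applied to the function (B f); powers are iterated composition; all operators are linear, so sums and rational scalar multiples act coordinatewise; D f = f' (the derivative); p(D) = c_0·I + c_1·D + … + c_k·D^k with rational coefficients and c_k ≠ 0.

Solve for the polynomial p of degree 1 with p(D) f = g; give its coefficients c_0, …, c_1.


D^0 f = (7/3)x^7 - 4x^4 - (1/2)x^2 + 3/4
D^1 f = (49/3)x^6 - 16x^3 - x
matching coefficients of g against c_0 f + c_1 Df + … from the top degree down determines the c_i
solution: c_0 = 4, c_1 = -1

p(D) = 4·I − D, i.e. c_0 = 4, c_1 = -1


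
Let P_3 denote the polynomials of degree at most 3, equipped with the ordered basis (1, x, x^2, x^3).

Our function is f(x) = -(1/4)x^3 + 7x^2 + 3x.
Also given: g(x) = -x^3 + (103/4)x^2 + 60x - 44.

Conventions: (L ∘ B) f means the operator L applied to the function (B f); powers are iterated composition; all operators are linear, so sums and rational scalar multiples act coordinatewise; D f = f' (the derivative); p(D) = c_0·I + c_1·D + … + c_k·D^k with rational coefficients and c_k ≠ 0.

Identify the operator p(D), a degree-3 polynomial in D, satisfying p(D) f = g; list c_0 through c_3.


c_0 = 4, c_1 = 3, c_2 = -4, c_3 = -2

D^0 f = -(1/4)x^3 + 7x^2 + 3x
D^1 f = -(3/4)x^2 + 14x + 3
D^2 f = -(3/2)x + 14
D^3 f = -3/2
matching coefficients of g against c_0 f + c_1 Df + … from the top degree down determines the c_i
solution: c_0 = 4, c_1 = 3, c_2 = -4, c_3 = -2


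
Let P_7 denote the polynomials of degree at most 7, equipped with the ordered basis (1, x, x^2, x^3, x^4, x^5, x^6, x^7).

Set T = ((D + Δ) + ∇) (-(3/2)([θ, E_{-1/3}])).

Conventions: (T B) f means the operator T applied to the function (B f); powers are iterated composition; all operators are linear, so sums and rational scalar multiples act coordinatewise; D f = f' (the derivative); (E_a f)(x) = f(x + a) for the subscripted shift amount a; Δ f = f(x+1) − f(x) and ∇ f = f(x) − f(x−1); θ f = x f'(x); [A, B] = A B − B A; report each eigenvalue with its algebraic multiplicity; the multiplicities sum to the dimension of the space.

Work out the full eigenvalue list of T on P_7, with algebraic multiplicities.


image of 1: 0
image of x: 0
image of x^2: -3
image of x^3: -9x + 3
image of x^4: -18x^2 + 12x - 6
image of x^5: -30x^3 + 30x^2 - 30x + 70/9
image of x^6: -45x^4 + 60x^3 - 90x^2 + (140/3)x - 119/9
image of x^7: -63x^5 + 105x^4 - 210x^3 + (490/3)x^2 - (833/9)x + 175/9
the matrix is upper triangular; its diagonal is (0, 0, 0, 0, 0, 0, 0, 0)
for a triangular matrix the eigenvalues are the diagonal entries, with algebraic multiplicity their repetition count

λ = 0 (multiplicity 8)


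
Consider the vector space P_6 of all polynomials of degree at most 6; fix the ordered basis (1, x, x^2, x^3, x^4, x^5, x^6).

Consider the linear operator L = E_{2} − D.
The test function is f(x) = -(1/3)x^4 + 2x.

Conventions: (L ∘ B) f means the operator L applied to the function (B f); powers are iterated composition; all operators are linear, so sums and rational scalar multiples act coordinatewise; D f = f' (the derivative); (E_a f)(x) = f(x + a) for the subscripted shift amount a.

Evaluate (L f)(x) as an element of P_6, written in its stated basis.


E_{2} f = -(1/3)x^4 - (8/3)x^3 - 8x^2 - (26/3)x - 4/3
D f = -(4/3)x^3 + 2
(-D) f = (4/3)x^3 - 2
(E_{2} − D) f = -(1/3)x^4 - (4/3)x^3 - 8x^2 - (26/3)x - 10/3

g(x) = -(1/3)x^4 - (4/3)x^3 - 8x^2 - (26/3)x - 10/3


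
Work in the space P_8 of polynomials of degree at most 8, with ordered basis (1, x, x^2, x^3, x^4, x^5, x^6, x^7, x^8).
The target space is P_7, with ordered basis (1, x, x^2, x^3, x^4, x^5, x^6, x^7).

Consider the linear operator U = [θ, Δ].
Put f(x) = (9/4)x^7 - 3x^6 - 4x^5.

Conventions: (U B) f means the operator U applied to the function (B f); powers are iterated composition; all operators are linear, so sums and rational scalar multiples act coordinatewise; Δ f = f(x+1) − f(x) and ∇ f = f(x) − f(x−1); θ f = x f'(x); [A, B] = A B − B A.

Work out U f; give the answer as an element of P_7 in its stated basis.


g(x) = -(63/4)x^6 - (153/2)x^5 - (505/4)x^4 - 55x^3 + (255/4)x^2 + (151/2)x + 89/4

Δ f = (63/4)x^6 + (117/4)x^5 + (55/4)x^4 - (85/4)x^3 - (151/4)x^2 - (89/4)x - 19/4
θ Δ f = (189/2)x^6 + (585/4)x^5 + 55x^4 - (255/4)x^3 - (151/2)x^2 - (89/4)x
θ f = (63/4)x^7 - 18x^6 - 20x^5
Δ θ f = (441/4)x^6 + (891/4)x^5 + (725/4)x^4 - (35/4)x^3 - (557/4)x^2 - (391/4)x - 89/4
[θ, Δ] f = -(63/4)x^6 - (153/2)x^5 - (505/4)x^4 - 55x^3 + (255/4)x^2 + (151/2)x + 89/4


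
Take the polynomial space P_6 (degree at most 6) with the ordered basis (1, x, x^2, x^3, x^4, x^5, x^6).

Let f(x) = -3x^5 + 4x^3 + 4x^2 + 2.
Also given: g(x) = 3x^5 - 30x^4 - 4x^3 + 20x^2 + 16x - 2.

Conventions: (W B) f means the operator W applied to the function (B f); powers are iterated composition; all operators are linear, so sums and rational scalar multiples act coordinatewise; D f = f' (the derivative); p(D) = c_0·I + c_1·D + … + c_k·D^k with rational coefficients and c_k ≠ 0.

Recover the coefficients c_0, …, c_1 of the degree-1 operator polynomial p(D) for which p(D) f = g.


p(D) = -I + 2·D, i.e. c_0 = -1, c_1 = 2

D^0 f = -3x^5 + 4x^3 + 4x^2 + 2
D^1 f = -15x^4 + 12x^2 + 8x
matching coefficients of g against c_0 f + c_1 Df + … from the top degree down determines the c_i
solution: c_0 = -1, c_1 = 2


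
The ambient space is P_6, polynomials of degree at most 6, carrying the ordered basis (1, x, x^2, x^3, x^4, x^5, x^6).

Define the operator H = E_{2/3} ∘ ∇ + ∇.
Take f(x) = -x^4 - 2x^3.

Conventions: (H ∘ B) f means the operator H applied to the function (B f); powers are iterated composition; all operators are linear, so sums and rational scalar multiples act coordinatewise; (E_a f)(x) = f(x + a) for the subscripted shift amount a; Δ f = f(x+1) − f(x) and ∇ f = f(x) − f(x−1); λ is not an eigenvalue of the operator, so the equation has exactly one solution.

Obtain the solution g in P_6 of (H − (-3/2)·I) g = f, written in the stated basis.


write g with unknown coordinates in the stated basis and equate coefficients in (H − (-3/2)·I) g = f
solving from the highest basis element down gives g = -(2/3)x^4 + (20/9)x^3 - (32/3)x^2 + (304/9)x - 12664/243
check: H g = -(16/3)x^3 + 16x^2 - (152/3)x + 6332/81
so H g − (-3/2)·g = -x^4 - 2x^3 = f ✓

the result is g(x) = -(2/3)x^4 + (20/9)x^3 - (32/3)x^2 + (304/9)x - 12664/243


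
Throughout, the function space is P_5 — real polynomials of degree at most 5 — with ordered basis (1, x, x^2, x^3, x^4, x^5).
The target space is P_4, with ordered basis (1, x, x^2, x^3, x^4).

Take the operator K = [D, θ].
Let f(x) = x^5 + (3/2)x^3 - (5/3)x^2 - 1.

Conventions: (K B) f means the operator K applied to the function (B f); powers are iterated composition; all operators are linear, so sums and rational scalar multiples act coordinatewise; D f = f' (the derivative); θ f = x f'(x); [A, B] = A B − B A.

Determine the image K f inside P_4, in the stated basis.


the result is g(x) = 5x^4 + (9/2)x^2 - (10/3)x

θ f = 5x^5 + (9/2)x^3 - (10/3)x^2
D θ f = 25x^4 + (27/2)x^2 - (20/3)x
D f = 5x^4 + (9/2)x^2 - (10/3)x
θ D f = 20x^4 + 9x^2 - (10/3)x
[D, θ] f = 5x^4 + (9/2)x^2 - (10/3)x


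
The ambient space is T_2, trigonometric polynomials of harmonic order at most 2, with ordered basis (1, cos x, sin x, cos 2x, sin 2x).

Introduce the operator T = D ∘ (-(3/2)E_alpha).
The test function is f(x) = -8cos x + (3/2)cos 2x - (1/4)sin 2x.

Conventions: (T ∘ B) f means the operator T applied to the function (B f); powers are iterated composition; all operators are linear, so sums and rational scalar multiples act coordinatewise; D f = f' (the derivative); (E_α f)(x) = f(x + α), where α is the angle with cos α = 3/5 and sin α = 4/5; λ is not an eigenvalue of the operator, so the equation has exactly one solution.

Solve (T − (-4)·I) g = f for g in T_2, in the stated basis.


the image equals g(x) = -(832/557)cos x + (144/557)sin x + (1053/4804)cos 2x - (23/2402)sin 2x

write g with unknown coordinates in the stated basis and equate coefficients in (T − (-4)·I) g = f
solving from the highest basis element down gives g = -(832/557)cos x + (144/557)sin x + (1053/4804)cos 2x - (23/2402)sin 2x
check: T g = -(1128/557)cos x - (576/557)sin x + (1497/2402)cos 2x - (1017/4804)sin 2x
so T g − (-4)·g = -8cos x + (3/2)cos 2x - (1/4)sin 2x = f ✓


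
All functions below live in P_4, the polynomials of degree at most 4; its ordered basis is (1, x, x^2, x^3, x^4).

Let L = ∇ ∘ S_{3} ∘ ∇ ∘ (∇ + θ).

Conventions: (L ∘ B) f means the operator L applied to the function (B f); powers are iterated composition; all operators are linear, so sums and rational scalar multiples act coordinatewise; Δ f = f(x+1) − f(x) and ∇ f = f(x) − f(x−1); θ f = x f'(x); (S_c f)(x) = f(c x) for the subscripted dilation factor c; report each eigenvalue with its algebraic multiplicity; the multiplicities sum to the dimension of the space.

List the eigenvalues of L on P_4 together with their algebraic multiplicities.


image of 1: 0
image of x: 0
image of x^2: 12
image of x^3: 162x - 90
image of x^4: 1296x^2 - 1512x + 516
the matrix is upper triangular; its diagonal is (0, 0, 0, 0, 0)
for a triangular matrix the eigenvalues are the diagonal entries, with algebraic multiplicity their repetition count

λ = 0 (multiplicity 5)


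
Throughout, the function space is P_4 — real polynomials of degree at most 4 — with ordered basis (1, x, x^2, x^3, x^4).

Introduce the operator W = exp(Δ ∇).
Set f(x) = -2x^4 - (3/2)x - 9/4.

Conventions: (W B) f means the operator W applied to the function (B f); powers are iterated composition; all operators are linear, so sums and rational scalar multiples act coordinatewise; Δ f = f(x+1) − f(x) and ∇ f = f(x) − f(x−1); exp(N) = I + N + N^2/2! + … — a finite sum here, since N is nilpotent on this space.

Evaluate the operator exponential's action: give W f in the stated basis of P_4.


order-1 term: -24x^2 - 4
order-2 term: -24
the series for exp(Δ ∇) f terminates at order 2
exp(Δ ∇) f = -2x^4 - 24x^2 - (3/2)x - 121/4

the image equals g(x) = -2x^4 - 24x^2 - (3/2)x - 121/4


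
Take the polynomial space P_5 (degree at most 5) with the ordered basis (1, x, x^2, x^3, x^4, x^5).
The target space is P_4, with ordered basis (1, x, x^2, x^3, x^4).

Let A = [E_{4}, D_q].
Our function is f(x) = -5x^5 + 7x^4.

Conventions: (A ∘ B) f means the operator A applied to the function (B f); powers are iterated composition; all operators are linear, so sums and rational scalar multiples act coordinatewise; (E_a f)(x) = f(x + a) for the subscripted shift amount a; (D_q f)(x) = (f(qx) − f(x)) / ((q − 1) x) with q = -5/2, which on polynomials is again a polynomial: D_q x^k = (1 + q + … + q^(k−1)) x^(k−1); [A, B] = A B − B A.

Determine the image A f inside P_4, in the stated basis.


D_q f = -(2255/16)x^4 - (609/8)x^3
E_{4} D_q f = -(2255/16)x^4 - (18649/8)x^3 - (28887/2)x^2 - 39734x - 40952
E_{4} f = -5x^5 - 93x^4 - 688x^3 - 2528x^2 - 4608x - 3328
D_q E_{4} f = -(2255/16)x^4 + (8091/8)x^3 - 3268x^2 + 3792x - 4608
[E_{4}, D_q] f = -(6685/2)x^3 - (22351/2)x^2 - 43526x - 36344

the image equals g(x) = -(6685/2)x^3 - (22351/2)x^2 - 43526x - 36344


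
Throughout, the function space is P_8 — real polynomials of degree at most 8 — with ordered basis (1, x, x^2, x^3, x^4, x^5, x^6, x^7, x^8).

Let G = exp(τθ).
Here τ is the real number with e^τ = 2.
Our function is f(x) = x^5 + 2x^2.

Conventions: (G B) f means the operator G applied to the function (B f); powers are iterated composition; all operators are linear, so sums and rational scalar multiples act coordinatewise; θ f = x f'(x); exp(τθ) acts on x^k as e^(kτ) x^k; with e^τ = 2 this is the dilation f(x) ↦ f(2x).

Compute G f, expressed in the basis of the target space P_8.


g(x) = 32x^5 + 8x^2

exp(τθ) x^k = e^(kτ) x^k; with e^τ = 2 this sends x^k to 2^k x^k
x^2 ↦ 4 x^2
x^5 ↦ 32 x^5
applying this coordinatewise to f: exp(τθ) f = 32x^5 + 8x^2


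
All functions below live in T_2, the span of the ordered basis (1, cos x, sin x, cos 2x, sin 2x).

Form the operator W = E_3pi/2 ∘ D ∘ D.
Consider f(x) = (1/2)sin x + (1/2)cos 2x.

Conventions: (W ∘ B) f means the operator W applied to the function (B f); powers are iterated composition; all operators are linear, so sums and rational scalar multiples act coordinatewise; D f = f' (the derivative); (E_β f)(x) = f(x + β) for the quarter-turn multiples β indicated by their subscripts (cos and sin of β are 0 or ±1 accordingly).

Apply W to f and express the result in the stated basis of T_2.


g(x) = (1/2)cos x + 2cos 2x

D f = (1/2)cos x - sin 2x
D D f = -(1/2)sin x - 2cos 2x
E_3pi/2 D D f = (1/2)cos x + 2cos 2x


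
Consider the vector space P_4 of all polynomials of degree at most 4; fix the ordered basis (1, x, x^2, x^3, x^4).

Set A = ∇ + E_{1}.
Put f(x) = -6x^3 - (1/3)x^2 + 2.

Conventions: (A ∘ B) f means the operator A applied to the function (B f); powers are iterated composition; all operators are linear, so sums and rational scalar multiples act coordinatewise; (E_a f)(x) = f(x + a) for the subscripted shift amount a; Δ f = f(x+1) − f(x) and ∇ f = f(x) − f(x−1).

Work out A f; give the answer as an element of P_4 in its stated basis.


∇ f = -18x^2 + (52/3)x - 17/3
E_{1} f = -6x^3 - (55/3)x^2 - (56/3)x - 13/3
(∇ + E_{1}) f = -6x^3 - (109/3)x^2 - (4/3)x - 10

g(x) = -6x^3 - (109/3)x^2 - (4/3)x - 10


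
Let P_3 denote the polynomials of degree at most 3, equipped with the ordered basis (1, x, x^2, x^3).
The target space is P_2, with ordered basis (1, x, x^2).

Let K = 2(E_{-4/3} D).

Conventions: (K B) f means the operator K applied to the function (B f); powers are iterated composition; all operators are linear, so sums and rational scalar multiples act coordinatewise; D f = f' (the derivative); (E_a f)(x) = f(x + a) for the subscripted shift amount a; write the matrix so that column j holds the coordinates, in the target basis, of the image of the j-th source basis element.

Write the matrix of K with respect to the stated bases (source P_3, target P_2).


the matrix is [[0, 2, -16/3, 32/3]; [0, 0, 4, -16]; [0, 0, 0, 6]] (rows listed top to bottom)

image of 1: 0
image of x: 2
image of x^2: 4x - 16/3
image of x^3: 6x^2 - 16x + 32/3
each image's coordinates form column j of the matrix


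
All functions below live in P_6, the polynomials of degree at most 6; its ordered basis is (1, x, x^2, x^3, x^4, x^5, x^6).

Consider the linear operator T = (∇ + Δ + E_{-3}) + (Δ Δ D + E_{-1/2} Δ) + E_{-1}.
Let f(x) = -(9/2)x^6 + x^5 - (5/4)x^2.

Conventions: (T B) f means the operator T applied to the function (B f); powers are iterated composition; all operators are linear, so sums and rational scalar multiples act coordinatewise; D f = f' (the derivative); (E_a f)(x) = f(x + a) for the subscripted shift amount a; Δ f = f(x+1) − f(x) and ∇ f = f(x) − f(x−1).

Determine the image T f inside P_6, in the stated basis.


∇ f = -27x^5 + (145/2)x^4 - 100x^3 + (155/2)x^2 - (69/2)x + 27/4
Δ f = -27x^5 - (125/2)x^4 - 80x^3 - (115/2)x^2 - (49/2)x - 19/4
E_{-3} f = -(9/2)x^6 + 82x^5 - (1245/2)x^4 + 2520x^3 - (22955/4)x^2 + (13947/2)x - 14139/4
(∇ + Δ + E_{-3}) f = -(9/2)x^6 + 28x^5 - (1225/2)x^4 + 2340x^3 - (22875/4)x^2 + (13829/2)x - 14131/4
D f = -27x^5 + 5x^4 - (5/2)x
Δ D f = -135x^4 - 250x^3 - 240x^2 - 115x - 49/2
Δ Δ D f = -540x^3 - 1560x^2 - 1770x - 740
Δ f = -27x^5 - (125/2)x^4 - 80x^3 - (115/2)x^2 - (49/2)x - 19/4
E_{-1/2} Δ f = -27x^5 + 5x^4 - (45/2)x^3 + (5/2)x^2 - (67/16)x + 1/16
(Δ Δ D + E_{-1/2} Δ) f = -27x^5 + 5x^4 - (1125/2)x^3 - (3115/2)x^2 - (28387/16)x - 11839/16
E_{-1} f = -(9/2)x^6 + 28x^5 - (145/2)x^4 + 100x^3 - (315/4)x^2 + (69/2)x - 27/4
((∇ + Δ + E_{-3}) + (Δ Δ D + E_{-1/2} Δ) + E_{-1}) f = -9x^6 + 29x^5 - 680x^4 + (3755/2)x^3 - 7355x^2 + (82797/16)x - 68471/16

the result is g(x) = -9x^6 + 29x^5 - 680x^4 + (3755/2)x^3 - 7355x^2 + (82797/16)x - 68471/16


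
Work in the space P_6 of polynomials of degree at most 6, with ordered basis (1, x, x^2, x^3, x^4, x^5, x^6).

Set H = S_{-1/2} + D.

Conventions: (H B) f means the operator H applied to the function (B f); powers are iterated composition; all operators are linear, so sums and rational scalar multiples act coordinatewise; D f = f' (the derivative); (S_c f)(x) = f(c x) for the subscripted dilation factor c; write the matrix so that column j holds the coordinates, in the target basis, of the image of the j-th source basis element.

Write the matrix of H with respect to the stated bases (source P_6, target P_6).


image of 1: 1
image of x: -(1/2)x + 1
image of x^2: (1/4)x^2 + 2x
image of x^3: -(1/8)x^3 + 3x^2
image of x^4: (1/16)x^4 + 4x^3
image of x^5: -(1/32)x^5 + 5x^4
image of x^6: (1/64)x^6 + 6x^5
each image's coordinates form column j of the matrix

the matrix is [[1, 1, 0, 0, 0, 0, 0]; [0, -1/2, 2, 0, 0, 0, 0]; [0, 0, 1/4, 3, 0, 0, 0]; [0, 0, 0, -1/8, 4, 0, 0]; [0, 0, 0, 0, 1/16, 5, 0]; [0, 0, 0, 0, 0, -1/32, 6]; [0, 0, 0, 0, 0, 0, 1/64]] (rows listed top to bottom)


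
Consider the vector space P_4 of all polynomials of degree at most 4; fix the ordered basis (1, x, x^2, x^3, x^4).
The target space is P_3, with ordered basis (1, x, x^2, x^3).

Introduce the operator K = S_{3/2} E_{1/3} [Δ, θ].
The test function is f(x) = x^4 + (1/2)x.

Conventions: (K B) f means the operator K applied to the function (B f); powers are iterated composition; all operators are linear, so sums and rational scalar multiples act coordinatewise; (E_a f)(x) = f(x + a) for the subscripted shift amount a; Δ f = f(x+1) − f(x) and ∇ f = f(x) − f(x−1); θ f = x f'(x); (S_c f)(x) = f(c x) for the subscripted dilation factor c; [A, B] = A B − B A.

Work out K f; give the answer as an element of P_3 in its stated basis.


g(x) = (27/2)x^3 + 36x^2 + 32x + 539/54

θ f = 4x^4 + (1/2)x
Δ θ f = 16x^3 + 24x^2 + 16x + 9/2
Δ f = 4x^3 + 6x^2 + 4x + 3/2
θ Δ f = 12x^3 + 12x^2 + 4x
[Δ, θ] f = 4x^3 + 12x^2 + 12x + 9/2
E_{1/3} [Δ, θ] f = 4x^3 + 16x^2 + (64/3)x + 539/54
S_{3/2} E_{1/3} [Δ, θ] f = (27/2)x^3 + 36x^2 + 32x + 539/54


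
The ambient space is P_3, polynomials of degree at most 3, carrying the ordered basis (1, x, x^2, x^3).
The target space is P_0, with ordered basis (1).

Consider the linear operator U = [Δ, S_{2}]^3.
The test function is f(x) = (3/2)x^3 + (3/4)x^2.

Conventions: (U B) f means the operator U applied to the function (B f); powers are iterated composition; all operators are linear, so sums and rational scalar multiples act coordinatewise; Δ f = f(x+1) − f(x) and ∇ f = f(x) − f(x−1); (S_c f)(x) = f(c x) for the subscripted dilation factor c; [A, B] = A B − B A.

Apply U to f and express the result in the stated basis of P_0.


the result is g(x) = 72

S_{2} f = 12x^3 + 3x^2
Δ S_{2} f = 36x^2 + 42x + 15
Δ f = (9/2)x^2 + 6x + 9/4
S_{2} Δ f = 18x^2 + 12x + 9/4
[Δ, S_{2}] f = 18x^2 + 30x + 51/4
S_{2} [Δ, S_{2}] f = 72x^2 + 60x + 51/4
Δ S_{2} [Δ, S_{2}] f = 144x + 132
Δ [Δ, S_{2}] f = 36x + 48
S_{2} Δ [Δ, S_{2}] f = 72x + 48
[Δ, S_{2}] [Δ, S_{2}] f = 72x + 84
S_{2} [Δ, S_{2}] [Δ, S_{2}] f = 144x + 84
Δ S_{2} [Δ, S_{2}] [Δ, S_{2}] f = 144
Δ [Δ, S_{2}] [Δ, S_{2}] f = 72
S_{2} Δ [Δ, S_{2}] [Δ, S_{2}] f = 72
[Δ, S_{2}] [Δ, S_{2}] [Δ, S_{2}] f = 72


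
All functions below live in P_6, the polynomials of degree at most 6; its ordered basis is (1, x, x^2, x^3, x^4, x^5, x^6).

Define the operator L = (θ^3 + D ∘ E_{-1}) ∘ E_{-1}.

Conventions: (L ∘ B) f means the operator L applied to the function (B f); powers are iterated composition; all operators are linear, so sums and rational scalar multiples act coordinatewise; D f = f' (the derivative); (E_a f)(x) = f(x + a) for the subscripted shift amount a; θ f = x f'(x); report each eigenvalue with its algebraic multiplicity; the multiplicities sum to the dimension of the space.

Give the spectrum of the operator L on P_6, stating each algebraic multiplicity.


λ = 0 (multiplicity 1), λ = 1 (multiplicity 1), λ = 8 (multiplicity 1), λ = 27 (multiplicity 1), λ = 64 (multiplicity 1), λ = 125 (multiplicity 1), λ = 216 (multiplicity 1)

image of 1: 0
image of x: x + 1
image of x^2: 8x^2 - 4
image of x^3: 27x^3 - 21x^2 - 9x + 12
image of x^4: 64x^4 - 104x^3 + 24x^2 + 44x - 32
image of x^5: 125x^5 - 315x^4 + 230x^3 + 40x^2 - 155x + 80
image of x^6: 216x^6 - 744x^5 + 900x^4 - 300x^3 - 360x^2 + 474x - 192
the matrix is upper triangular; its diagonal is (0, 1, 8, 27, 64, 125, 216)
for a triangular matrix the eigenvalues are the diagonal entries, with algebraic multiplicity their repetition count


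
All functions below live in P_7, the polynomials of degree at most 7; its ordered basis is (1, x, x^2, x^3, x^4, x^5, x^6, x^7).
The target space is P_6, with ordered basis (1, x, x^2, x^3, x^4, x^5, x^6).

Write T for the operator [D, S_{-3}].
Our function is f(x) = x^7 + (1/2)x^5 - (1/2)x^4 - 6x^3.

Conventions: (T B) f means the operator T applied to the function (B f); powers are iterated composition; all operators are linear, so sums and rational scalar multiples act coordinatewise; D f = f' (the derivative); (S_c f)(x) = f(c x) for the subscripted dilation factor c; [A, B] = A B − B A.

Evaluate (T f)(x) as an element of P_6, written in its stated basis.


S_{-3} f = -2187x^7 - (243/2)x^5 - (81/2)x^4 + 162x^3
D S_{-3} f = -15309x^6 - (1215/2)x^4 - 162x^3 + 486x^2
D f = 7x^6 + (5/2)x^4 - 2x^3 - 18x^2
S_{-3} D f = 5103x^6 + (405/2)x^4 + 54x^3 - 162x^2
[D, S_{-3}] f = -20412x^6 - 810x^4 - 216x^3 + 648x^2

g(x) = -20412x^6 - 810x^4 - 216x^3 + 648x^2
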